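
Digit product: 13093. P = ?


1 × 3 × 0 × 9 × 3 = 0


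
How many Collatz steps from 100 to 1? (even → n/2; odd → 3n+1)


100 → 50 → 25 → 76 → 38 → 19 → 58 → 29 → 88 → 44 → 22 → 11 → 34 → 17 → 52 → 26 → 13 → 40 → 20 → 10 → 5 → 16 → 8 → 4 → 2 → 1
Total steps = 25

25 steps


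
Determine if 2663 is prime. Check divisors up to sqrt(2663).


Check divisors up to sqrt(2663) = 51.6043
No divisors found.
2663 is prime.

Yes, 2663 is prime


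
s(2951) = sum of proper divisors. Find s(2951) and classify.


Proper divisors: 1, 13, 227
Sum = 1 + 13 + 227 = 241
241 < 2951 → deficient

s(2951) = 241 (deficient)


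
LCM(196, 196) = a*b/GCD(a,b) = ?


GCD(196, 196) = 196
LCM = 196*196/196 = 38416/196 = 196

LCM = 196


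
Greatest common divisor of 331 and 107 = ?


331 = 3 * 107 + 10
107 = 10 * 10 + 7
10 = 1 * 7 + 3
7 = 2 * 3 + 1
3 = 3 * 1 + 0
GCD = 1


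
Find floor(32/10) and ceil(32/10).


32/10 = 3.2000
floor = 3
ceil = 4

floor = 3, ceil = 4


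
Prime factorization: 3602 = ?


3602 / 2 = 1801
1801 / 1801 = 1
3602 = 2 × 1801


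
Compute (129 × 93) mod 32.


129 × 93 = 11997
11997 mod 32 = 29


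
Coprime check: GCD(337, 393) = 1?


Euclidean algorithm:
393 = 1 * 337 + 56
337 = 6 * 56 + 1
56 = 56 * 1 + 0
GCD(337, 393) = 1

Yes, coprime (GCD = 1)


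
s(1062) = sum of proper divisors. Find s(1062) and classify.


Proper divisors: 1, 2, 3, 6, 9, 18, 59, 118, 177, 354, 531
Sum = 1 + 2 + 3 + 6 + 9 + 18 + 59 + 118 + 177 + 354 + 531 = 1278
1278 > 1062 → abundant

s(1062) = 1278 (abundant)


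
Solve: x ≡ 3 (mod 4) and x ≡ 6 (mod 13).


M = 4*13 = 52
M1 = M/4 = 13, M2 = M/13 = 4
M1^(-1) mod 4 = 1, M2^(-1) mod 13 = 10
x = 3*13*1 + 6*4*10 = 279
279 mod 52 = 19
Check: 19 mod 4 = 3 ✓, 19 mod 13 = 6 ✓

x ≡ 19 (mod 52)


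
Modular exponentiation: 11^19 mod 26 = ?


11^1 mod 26 = 11
11^2 mod 26 = 17
11^3 mod 26 = 5
11^4 mod 26 = 3
11^5 mod 26 = 7
11^6 mod 26 = 25
11^7 mod 26 = 15
11^8 mod 26 = 9
11^9 mod 26 = 21
11^10 mod 26 = 23
11^11 mod 26 = 19
11^12 mod 26 = 1
11^13 mod 26 = 11
11^14 mod 26 = 17
11^15 mod 26 = 5
11^16 mod 26 = 3
11^17 mod 26 = 7
11^18 mod 26 = 25
11^19 mod 26 = 15


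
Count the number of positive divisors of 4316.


4316 = 2^2 × 13^1 × 83^1
d(4316) = (2+1) × (1+1) × (1+1) = 12

12 divisors


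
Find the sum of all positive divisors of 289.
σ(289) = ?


Divisors of 289: 1, 17, 289
Sum = 1 + 17 + 289 = 307

σ(289) = 307


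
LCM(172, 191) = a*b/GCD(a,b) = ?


GCD(172, 191) = 1
LCM = 172*191/1 = 32852/1 = 32852

LCM = 32852


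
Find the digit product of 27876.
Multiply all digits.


2 × 7 × 8 × 7 × 6 = 4704


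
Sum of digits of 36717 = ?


3 + 6 + 7 + 1 + 7 = 24


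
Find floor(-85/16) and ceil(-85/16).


-85/16 = -5.3125
floor = -6
ceil = -5

floor = -6, ceil = -5


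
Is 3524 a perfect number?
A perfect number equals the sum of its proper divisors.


Proper divisors of 3524: 1, 2, 4, 881, 1762
Sum = 1 + 2 + 4 + 881 + 1762 = 2650

No, 3524 is not perfect (2650 ≠ 3524)


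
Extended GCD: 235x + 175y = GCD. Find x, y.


Tabular extended Euclidean (each row: r = 235*s + 175*t):
r=235, s=1, t=0
r=175, s=0, t=1
q=1: r=60, s=1, t=-1   [235*(1) + 175*(-1) = 60]
q=2: r=55, s=-2, t=3   [235*(-2) + 175*(3) = 55]
q=1: r=5, s=3, t=-4   [235*(3) + 175*(-4) = 5]
q=11: r=0, s=-35, t=47   [235*(-35) + 175*(47) = 0]
GCD = 5; from the row with r=5: x=3, y=-4
Check: 235*(3) + 175*(-4) = 705 - 700 = 5

GCD = 5, x = 3, y = -4


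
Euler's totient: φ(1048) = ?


1048 = 2^3 × 131
Prime factors: 2, 131
φ(1048) = 1048 × (1-1/2) × (1-1/131)
= 1048 × 1/2 × 130/131 = 520

φ(1048) = 520


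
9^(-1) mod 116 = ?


Use the extended Euclidean algorithm on (116, 9); each row r = 116*s + 9*t:
r=116, s=1, t=0
r=9, s=0, t=1
q=12: r=8, s=1, t=-12   [116*(1) + 9*(-12) = 8]
q=1: r=1, s=-1, t=13   [116*(-1) + 9*(13) = 1]
q=8: r=0, s=9, t=-116   [116*(9) + 9*(-116) = 0]
GCD = 1 with t = 13, so 9*(13) ≡ 1 (mod 116)
Inverse = 13 mod 116 = 13
Check: 9 * 13 = 117 ≡ 1 (mod 116)

9^(-1) ≡ 13 (mod 116)


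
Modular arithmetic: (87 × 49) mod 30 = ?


87 × 49 = 4263
4263 mod 30 = 3


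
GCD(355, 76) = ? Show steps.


355 = 4 * 76 + 51
76 = 1 * 51 + 25
51 = 2 * 25 + 1
25 = 25 * 1 + 0
GCD = 1


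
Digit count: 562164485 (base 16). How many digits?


562164485 in base 16 = 2181F305
Number of digits = 8

8 digits (base 16)


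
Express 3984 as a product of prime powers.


3984 / 2 = 1992
1992 / 2 = 996
996 / 2 = 498
498 / 2 = 249
249 / 3 = 83
83 / 83 = 1
3984 = 2^4 × 3 × 83


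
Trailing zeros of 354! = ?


floor(354/5) = 70
floor(354/25) = 14
floor(354/125) = 2
Total = 86

86 trailing zeros


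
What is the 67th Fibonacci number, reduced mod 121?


F(k) mod 121 for k=1..67:
1, 1, 2, 3, 5, 8, 13, 21, 34, 55, 89, 23, 112, 14, 5, 19, 24, 43, 67, 110, 56, 45, 101, 25, 5, 30, 35, 65, 100, 44, 23, 67, 90, 36, 5, 41, 46, 87, 12, 99, 111, 89, 79, 47, 5, 52, 57, 109, 45, 33, 78, 111, 68, 58, 5, 63, 68, 10, 78, 88, 45, 12, 57, 69, 5, 74, 79
F(67) mod 121 = 79


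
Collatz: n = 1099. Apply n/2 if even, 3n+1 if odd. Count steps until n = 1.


1099 → 3298 → 1649 → 4948 → 2474 → 1237 → 3712 → 1856 → 928 → 464 → 232 → 116 → 58 → 29 → 88 → 44 → 22 → 11 → 34 → 17 → 52 → 26 → 13 → 40 → 20 → 10 → 5 → 16 → 8 → 4 → 2 → 1
Total steps = 31

31 steps


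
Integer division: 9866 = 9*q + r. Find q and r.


9866 = 9 * 1096 + 2
Check: 9864 + 2 = 9866

q = 1096, r = 2


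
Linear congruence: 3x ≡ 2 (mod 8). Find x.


GCD(3, 8) = 1, unique solution
a^(-1) mod 8 = 3
x = 3 * 2 mod 8 = 6

x ≡ 6 (mod 8)


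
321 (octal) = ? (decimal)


321 (base 8) = 209 (decimal)
209 (decimal) = 209 (base 10)


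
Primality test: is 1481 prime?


Check divisors up to sqrt(1481) = 38.4838
No divisors found.
1481 is prime.

Yes, 1481 is prime


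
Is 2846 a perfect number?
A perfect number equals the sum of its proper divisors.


Proper divisors of 2846: 1, 2, 1423
Sum = 1 + 2 + 1423 = 1426

No, 2846 is not perfect (1426 ≠ 2846)


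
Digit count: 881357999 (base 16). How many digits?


881357999 in base 16 = 348874AF
Number of digits = 8

8 digits (base 16)


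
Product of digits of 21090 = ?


2 × 1 × 0 × 9 × 0 = 0


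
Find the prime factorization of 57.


57 / 3 = 19
19 / 19 = 1
57 = 3 × 19


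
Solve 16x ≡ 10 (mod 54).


GCD(16, 54) = 2 divides 10
Divide: 8x ≡ 5 (mod 27)
x ≡ 4 (mod 27)


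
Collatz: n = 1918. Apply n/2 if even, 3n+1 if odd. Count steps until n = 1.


1918 → 959 → 2878 → 1439 → 4318 → 2159 → 6478 → 3239 → 9718 → 4859 → 14578 → 7289 → 21868 → 10934 → 5467 → 16402 → 8201 → 24604 → 12302 → 6151 → 18454 → 9227 → 27682 → 13841 → 41524 → 20762 → 10381 → 31144 → 15572 → 7786 → 3893 → 11680 → 5840 → 2920 → 1460 → 730 → 365 → 1096 → 548 → 274 → 137 → 412 → 206 → 103 → 310 → 155 → 466 → 233 → 700 → 350 → 175 → 526 → 263 → 790 → 395 → 1186 → 593 → 1780 → 890 → 445 → 1336 → 668 → 334 → 167 → 502 → 251 → 754 → 377 → 1132 → 566 → 283 → 850 → 425 → 1276 → 638 → 319 → 958 → 479 → 1438 → 719 → 2158 → 1079 → 3238 → 1619 → 4858 → 2429 → 7288 → 3644 → 1822 → 911 → 2734 → 1367 → 4102 → 2051 → 6154 → 3077 → 9232 → 4616 → 2308 → 1154 → 577 → 1732 → 866 → 433 → 1300 → 650 → 325 → 976 → 488 → 244 → 122 → 61 → 184 → 92 → 46 → 23 → 70 → 35 → 106 → 53 → 160 → 80 → 40 → 20 → 10 → 5 → 16 → 8 → 4 → 2 → 1
Total steps = 130

130 steps


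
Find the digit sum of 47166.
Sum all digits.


4 + 7 + 1 + 6 + 6 = 24


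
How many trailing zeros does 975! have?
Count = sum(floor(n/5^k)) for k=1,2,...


floor(975/5) = 195
floor(975/25) = 39
floor(975/125) = 7
floor(975/625) = 1
Total = 242

242 trailing zeros


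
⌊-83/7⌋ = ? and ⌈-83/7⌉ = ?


-83/7 = -11.8571
floor = -12
ceil = -11

floor = -12, ceil = -11


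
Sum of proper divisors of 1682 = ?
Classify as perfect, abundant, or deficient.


Proper divisors: 1, 2, 29, 58, 841
Sum = 1 + 2 + 29 + 58 + 841 = 931
931 < 1682 → deficient

s(1682) = 931 (deficient)


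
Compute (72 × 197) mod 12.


72 × 197 = 14184
14184 mod 12 = 0


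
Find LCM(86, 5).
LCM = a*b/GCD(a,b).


GCD(86, 5) = 1
LCM = 86*5/1 = 430/1 = 430

LCM = 430


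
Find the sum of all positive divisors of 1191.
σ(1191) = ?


Divisors of 1191: 1, 3, 397, 1191
Sum = 1 + 3 + 397 + 1191 = 1592

σ(1191) = 1592


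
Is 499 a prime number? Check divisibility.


Check divisors up to sqrt(499) = 22.3383
No divisors found.
499 is prime.

Yes, 499 is prime


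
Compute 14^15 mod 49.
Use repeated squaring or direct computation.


14^1 mod 49 = 14
14^2 mod 49 = 0
14^3 mod 49 = 0
14^4 mod 49 = 0
14^5 mod 49 = 0
14^6 mod 49 = 0
14^7 mod 49 = 0
14^8 mod 49 = 0
14^9 mod 49 = 0
14^10 mod 49 = 0
14^11 mod 49 = 0
14^12 mod 49 = 0
14^13 mod 49 = 0
14^14 mod 49 = 0
14^15 mod 49 = 0


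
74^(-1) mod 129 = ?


Use the extended Euclidean algorithm on (129, 74); each row r = 129*s + 74*t:
r=129, s=1, t=0
r=74, s=0, t=1
q=1: r=55, s=1, t=-1   [129*(1) + 74*(-1) = 55]
q=1: r=19, s=-1, t=2   [129*(-1) + 74*(2) = 19]
q=2: r=17, s=3, t=-5   [129*(3) + 74*(-5) = 17]
q=1: r=2, s=-4, t=7   [129*(-4) + 74*(7) = 2]
q=8: r=1, s=35, t=-61   [129*(35) + 74*(-61) = 1]
q=2: r=0, s=-74, t=129   [129*(-74) + 74*(129) = 0]
GCD = 1 with t = -61, so 74*(-61) ≡ 1 (mod 129)
Inverse = -61 mod 129 = 68
Check: 74 * 68 = 5032 ≡ 1 (mod 129)

74^(-1) ≡ 68 (mod 129)


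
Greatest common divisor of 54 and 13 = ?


54 = 4 * 13 + 2
13 = 6 * 2 + 1
2 = 2 * 1 + 0
GCD = 1


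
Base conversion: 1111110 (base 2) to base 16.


1111110 (base 2) = 126 (decimal)
126 (decimal) = 7E (base 16)


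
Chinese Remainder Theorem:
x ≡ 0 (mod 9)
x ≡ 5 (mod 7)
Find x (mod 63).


M = 9*7 = 63
M1 = M/9 = 7, M2 = M/7 = 9
M1^(-1) mod 9 = 4, M2^(-1) mod 7 = 4
x = 0*7*4 + 5*9*4 = 180
180 mod 63 = 54
Check: 54 mod 9 = 0 ✓, 54 mod 7 = 5 ✓

x ≡ 54 (mod 63)


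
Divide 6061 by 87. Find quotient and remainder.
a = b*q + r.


6061 = 87 * 69 + 58
Check: 6003 + 58 = 6061

q = 69, r = 58


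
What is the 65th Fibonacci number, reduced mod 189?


F(k) mod 189 for k=1..65:
1, 1, 2, 3, 5, 8, 13, 21, 34, 55, 89, 144, 44, 188, 43, 42, 85, 127, 23, 150, 173, 134, 118, 63, 181, 55, 47, 102, 149, 62, 22, 84, 106, 1, 107, 108, 26, 134, 160, 105, 76, 181, 68, 60, 128, 188, 127, 126, 64, 1, 65, 66, 131, 8, 139, 147, 97, 55, 152, 18, 170, 188, 169, 168, 148
F(65) mod 189 = 148


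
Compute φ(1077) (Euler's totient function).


1077 = 3 × 359
Prime factors: 3, 359
φ(1077) = 1077 × (1-1/3) × (1-1/359)
= 1077 × 2/3 × 358/359 = 716

φ(1077) = 716


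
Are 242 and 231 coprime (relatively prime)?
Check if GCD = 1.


Euclidean algorithm:
242 = 1 * 231 + 11
231 = 21 * 11 + 0
GCD(242, 231) = 11

No, not coprime (GCD = 11)


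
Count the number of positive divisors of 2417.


2417 = 2417^1
d(2417) = (1+1) = 2

2 divisors


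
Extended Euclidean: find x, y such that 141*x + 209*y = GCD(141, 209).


Tabular extended Euclidean (each row: r = 141*s + 209*t):
r=141, s=1, t=0
r=209, s=0, t=1
q=0: r=141, s=1, t=0   [141*(1) + 209*(0) = 141]
q=1: r=68, s=-1, t=1   [141*(-1) + 209*(1) = 68]
q=2: r=5, s=3, t=-2   [141*(3) + 209*(-2) = 5]
q=13: r=3, s=-40, t=27   [141*(-40) + 209*(27) = 3]
q=1: r=2, s=43, t=-29   [141*(43) + 209*(-29) = 2]
q=1: r=1, s=-83, t=56   [141*(-83) + 209*(56) = 1]
q=2: r=0, s=209, t=-141   [141*(209) + 209*(-141) = 0]
GCD = 1; from the row with r=1: x=-83, y=56
Check: 141*(-83) + 209*(56) = -11703 + 11704 = 1

GCD = 1, x = -83, y = 56


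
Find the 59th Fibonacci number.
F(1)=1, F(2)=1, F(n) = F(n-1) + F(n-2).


Sequence: 1, 1, 2, 3, 5, 8, 13, 21, 34, 55, 89, 144, 233, 377, 610, 987, 1597, 2584, 4181, 6765, 10946, 17711, 28657, 46368, 75025, 121393, 196418, 317811, 514229, 832040, 1346269, 2178309, 3524578, 5702887, 9227465, 14930352, 24157817, 39088169, 63245986, 102334155, 165580141, 267914296, 433494437, 701408733, 1134903170, 1836311903, 2971215073, 4807526976, 7778742049, 12586269025, 20365011074, 32951280099, 53316291173, 86267571272, 139583862445, 225851433717, 365435296162, 591286729879, 956722026041
F(59) = 956722026041


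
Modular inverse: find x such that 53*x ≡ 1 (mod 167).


Use the extended Euclidean algorithm on (167, 53); each row r = 167*s + 53*t:
r=167, s=1, t=0
r=53, s=0, t=1
q=3: r=8, s=1, t=-3   [167*(1) + 53*(-3) = 8]
q=6: r=5, s=-6, t=19   [167*(-6) + 53*(19) = 5]
q=1: r=3, s=7, t=-22   [167*(7) + 53*(-22) = 3]
q=1: r=2, s=-13, t=41   [167*(-13) + 53*(41) = 2]
q=1: r=1, s=20, t=-63   [167*(20) + 53*(-63) = 1]
q=2: r=0, s=-53, t=167   [167*(-53) + 53*(167) = 0]
GCD = 1 with t = -63, so 53*(-63) ≡ 1 (mod 167)
Inverse = -63 mod 167 = 104
Check: 53 * 104 = 5512 ≡ 1 (mod 167)

53^(-1) ≡ 104 (mod 167)


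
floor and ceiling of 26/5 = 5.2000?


26/5 = 5.2000
floor = 5
ceil = 6

floor = 5, ceil = 6


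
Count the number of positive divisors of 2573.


2573 = 31^1 × 83^1
d(2573) = (1+1) × (1+1) = 4

4 divisors


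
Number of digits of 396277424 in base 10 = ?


396277424 has 9 digits in base 10
floor(log10(396277424)) + 1 = floor(8.5980) + 1 = 9

9 digits (base 10)


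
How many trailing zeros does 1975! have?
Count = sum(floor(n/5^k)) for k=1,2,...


floor(1975/5) = 395
floor(1975/25) = 79
floor(1975/125) = 15
floor(1975/625) = 3
Total = 492

492 trailing zeros


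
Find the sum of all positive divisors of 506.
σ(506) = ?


Divisors of 506: 1, 2, 11, 22, 23, 46, 253, 506
Sum = 1 + 2 + 11 + 22 + 23 + 46 + 253 + 506 = 864

σ(506) = 864


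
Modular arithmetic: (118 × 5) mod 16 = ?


118 × 5 = 590
590 mod 16 = 14


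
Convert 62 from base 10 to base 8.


62 (base 10) = 62 (decimal)
62 (decimal) = 76 (base 8)


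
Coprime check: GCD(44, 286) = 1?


Euclidean algorithm:
286 = 6 * 44 + 22
44 = 2 * 22 + 0
GCD(44, 286) = 22

No, not coprime (GCD = 22)


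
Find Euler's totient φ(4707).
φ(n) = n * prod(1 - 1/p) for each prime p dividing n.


4707 = 3^2 × 523
Prime factors: 3, 523
φ(4707) = 4707 × (1-1/3) × (1-1/523)
= 4707 × 2/3 × 522/523 = 3132

φ(4707) = 3132


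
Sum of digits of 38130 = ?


3 + 8 + 1 + 3 + 0 = 15


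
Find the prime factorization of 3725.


3725 / 5 = 745
745 / 5 = 149
149 / 149 = 1
3725 = 5^2 × 149


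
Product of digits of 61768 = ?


6 × 1 × 7 × 6 × 8 = 2016


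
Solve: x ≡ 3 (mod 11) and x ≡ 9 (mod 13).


M = 11*13 = 143
M1 = M/11 = 13, M2 = M/13 = 11
M1^(-1) mod 11 = 6, M2^(-1) mod 13 = 6
x = 3*13*6 + 9*11*6 = 828
828 mod 143 = 113
Check: 113 mod 11 = 3 ✓, 113 mod 13 = 9 ✓

x ≡ 113 (mod 143)


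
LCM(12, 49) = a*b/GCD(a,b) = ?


GCD(12, 49) = 1
LCM = 12*49/1 = 588/1 = 588

LCM = 588


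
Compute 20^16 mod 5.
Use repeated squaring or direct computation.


20^1 mod 5 = 0
20^2 mod 5 = 0
20^3 mod 5 = 0
20^4 mod 5 = 0
20^5 mod 5 = 0
20^6 mod 5 = 0
20^7 mod 5 = 0
20^8 mod 5 = 0
20^9 mod 5 = 0
20^10 mod 5 = 0
20^11 mod 5 = 0
20^12 mod 5 = 0
20^13 mod 5 = 0
20^14 mod 5 = 0
20^15 mod 5 = 0
20^16 mod 5 = 0


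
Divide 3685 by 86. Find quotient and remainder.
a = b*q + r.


3685 = 86 * 42 + 73
Check: 3612 + 73 = 3685

q = 42, r = 73


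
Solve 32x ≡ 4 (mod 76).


GCD(32, 76) = 4 divides 4
Divide: 8x ≡ 1 (mod 19)
x ≡ 12 (mod 19)


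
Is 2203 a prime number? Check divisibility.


Check divisors up to sqrt(2203) = 46.9361
No divisors found.
2203 is prime.

Yes, 2203 is prime


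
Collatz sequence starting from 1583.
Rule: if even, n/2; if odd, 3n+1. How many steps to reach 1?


1583 → 4750 → 2375 → 7126 → 3563 → 10690 → 5345 → 16036 → 8018 → 4009 → 12028 → 6014 → 3007 → 9022 → 4511 → 13534 → 6767 → 20302 → 10151 → 30454 → 15227 → 45682 → 22841 → 68524 → 34262 → 17131 → 51394 → 25697 → 77092 → 38546 → 19273 → 57820 → 28910 → 14455 → 43366 → 21683 → 65050 → 32525 → 97576 → 48788 → 24394 → 12197 → 36592 → 18296 → 9148 → 4574 → 2287 → 6862 → 3431 → 10294 → 5147 → 15442 → 7721 → 23164 → 11582 → 5791 → 17374 → 8687 → 26062 → 13031 → 39094 → 19547 → 58642 → 29321 → 87964 → 43982 → 21991 → 65974 → 32987 → 98962 → 49481 → 148444 → 74222 → 37111 → 111334 → 55667 → 167002 → 83501 → 250504 → 125252 → 62626 → 31313 → 93940 → 46970 → 23485 → 70456 → 35228 → 17614 → 8807 → 26422 → 13211 → 39634 → 19817 → 59452 → 29726 → 14863 → 44590 → 22295 → 66886 → 33443 → 100330 → 50165 → 150496 → 75248 → 37624 → 18812 → 9406 → 4703 → 14110 → 7055 → 21166 → 10583 → 31750 → 15875 → 47626 → 23813 → 71440 → 35720 → 17860 → 8930 → 4465 → 13396 → 6698 → 3349 → 10048 → 5024 → 2512 → 1256 → 628 → 314 → 157 → 472 → 236 → 118 → 59 → 178 → 89 → 268 → 134 → 67 → 202 → 101 → 304 → 152 → 76 → 38 → 19 → 58 → 29 → 88 → 44 → 22 → 11 → 34 → 17 → 52 → 26 → 13 → 40 → 20 → 10 → 5 → 16 → 8 → 4 → 2 → 1
Total steps = 166

166 steps


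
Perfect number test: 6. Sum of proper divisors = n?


Proper divisors of 6: 1, 2, 3
Sum = 1 + 2 + 3 = 6

Yes, 6 is perfect (6 = 6)


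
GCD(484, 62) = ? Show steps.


484 = 7 * 62 + 50
62 = 1 * 50 + 12
50 = 4 * 12 + 2
12 = 6 * 2 + 0
GCD = 2


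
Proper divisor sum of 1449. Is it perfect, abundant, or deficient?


Proper divisors: 1, 3, 7, 9, 21, 23, 63, 69, 161, 207, 483
Sum = 1 + 3 + 7 + 9 + 21 + 23 + 63 + 69 + 161 + 207 + 483 = 1047
1047 < 1449 → deficient

s(1449) = 1047 (deficient)


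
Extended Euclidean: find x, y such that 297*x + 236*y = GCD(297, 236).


Tabular extended Euclidean (each row: r = 297*s + 236*t):
r=297, s=1, t=0
r=236, s=0, t=1
q=1: r=61, s=1, t=-1   [297*(1) + 236*(-1) = 61]
q=3: r=53, s=-3, t=4   [297*(-3) + 236*(4) = 53]
q=1: r=8, s=4, t=-5   [297*(4) + 236*(-5) = 8]
q=6: r=5, s=-27, t=34   [297*(-27) + 236*(34) = 5]
q=1: r=3, s=31, t=-39   [297*(31) + 236*(-39) = 3]
q=1: r=2, s=-58, t=73   [297*(-58) + 236*(73) = 2]
q=1: r=1, s=89, t=-112   [297*(89) + 236*(-112) = 1]
q=2: r=0, s=-236, t=297   [297*(-236) + 236*(297) = 0]
GCD = 1; from the row with r=1: x=89, y=-112
Check: 297*(89) + 236*(-112) = 26433 - 26432 = 1

GCD = 1, x = 89, y = -112


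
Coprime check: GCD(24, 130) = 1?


Euclidean algorithm:
130 = 5 * 24 + 10
24 = 2 * 10 + 4
10 = 2 * 4 + 2
4 = 2 * 2 + 0
GCD(24, 130) = 2

No, not coprime (GCD = 2)


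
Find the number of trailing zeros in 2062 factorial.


floor(2062/5) = 412
floor(2062/25) = 82
floor(2062/125) = 16
floor(2062/625) = 3
Total = 513

513 trailing zeros


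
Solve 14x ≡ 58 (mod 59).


GCD(14, 59) = 1, unique solution
a^(-1) mod 59 = 38
x = 38 * 58 mod 59 = 21

x ≡ 21 (mod 59)


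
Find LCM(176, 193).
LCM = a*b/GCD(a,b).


GCD(176, 193) = 1
LCM = 176*193/1 = 33968/1 = 33968

LCM = 33968


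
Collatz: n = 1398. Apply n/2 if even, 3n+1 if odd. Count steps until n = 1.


1398 → 699 → 2098 → 1049 → 3148 → 1574 → 787 → 2362 → 1181 → 3544 → 1772 → 886 → 443 → 1330 → 665 → 1996 → 998 → 499 → 1498 → 749 → 2248 → 1124 → 562 → 281 → 844 → 422 → 211 → 634 → 317 → 952 → 476 → 238 → 119 → 358 → 179 → 538 → 269 → 808 → 404 → 202 → 101 → 304 → 152 → 76 → 38 → 19 → 58 → 29 → 88 → 44 → 22 → 11 → 34 → 17 → 52 → 26 → 13 → 40 → 20 → 10 → 5 → 16 → 8 → 4 → 2 → 1
Total steps = 65

65 steps


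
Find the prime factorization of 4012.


4012 / 2 = 2006
2006 / 2 = 1003
1003 / 17 = 59
59 / 59 = 1
4012 = 2^2 × 17 × 59


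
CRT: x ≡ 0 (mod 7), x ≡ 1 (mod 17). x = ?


M = 7*17 = 119
M1 = M/7 = 17, M2 = M/17 = 7
M1^(-1) mod 7 = 5, M2^(-1) mod 17 = 5
x = 0*17*5 + 1*7*5 = 35
35 mod 119 = 35
Check: 35 mod 7 = 0 ✓, 35 mod 17 = 1 ✓

x ≡ 35 (mod 119)


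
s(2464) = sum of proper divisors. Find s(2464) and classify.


Proper divisors: 1, 2, 4, 7, 8, 11, 14, 16, 22, 28, 32, 44, 56, 77, 88, 112, 154, 176, 224, 308, 352, 616, 1232
Sum = 1 + 2 + 4 + 7 + 8 + 11 + 14 + 16 + 22 + 28 + 32 + 44 + 56 + 77 + 88 + 112 + 154 + 176 + 224 + 308 + 352 + 616 + 1232 = 3584
3584 > 2464 → abundant

s(2464) = 3584 (abundant)


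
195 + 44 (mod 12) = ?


195 + 44 = 239
239 mod 12 = 11


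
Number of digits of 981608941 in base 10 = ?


981608941 has 9 digits in base 10
floor(log10(981608941)) + 1 = floor(8.9919) + 1 = 9

9 digits (base 10)


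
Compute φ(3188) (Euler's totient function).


3188 = 2^2 × 797
Prime factors: 2, 797
φ(3188) = 3188 × (1-1/2) × (1-1/797)
= 3188 × 1/2 × 796/797 = 1592

φ(3188) = 1592


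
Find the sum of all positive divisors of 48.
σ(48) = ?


Divisors of 48: 1, 2, 3, 4, 6, 8, 12, 16, 24, 48
Sum = 1 + 2 + 3 + 4 + 6 + 8 + 12 + 16 + 24 + 48 = 124

σ(48) = 124


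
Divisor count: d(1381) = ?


1381 = 1381^1
d(1381) = (1+1) = 2

2 divisors


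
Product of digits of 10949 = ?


1 × 0 × 9 × 4 × 9 = 0


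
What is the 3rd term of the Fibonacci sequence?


Sequence: 1, 1, 2
F(3) = 2


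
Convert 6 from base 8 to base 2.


6 (base 8) = 6 (decimal)
6 (decimal) = 110 (base 2)


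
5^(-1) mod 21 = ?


Use the extended Euclidean algorithm on (21, 5); each row r = 21*s + 5*t:
r=21, s=1, t=0
r=5, s=0, t=1
q=4: r=1, s=1, t=-4   [21*(1) + 5*(-4) = 1]
q=5: r=0, s=-5, t=21   [21*(-5) + 5*(21) = 0]
GCD = 1 with t = -4, so 5*(-4) ≡ 1 (mod 21)
Inverse = -4 mod 21 = 17
Check: 5 * 17 = 85 ≡ 1 (mod 21)

5^(-1) ≡ 17 (mod 21)


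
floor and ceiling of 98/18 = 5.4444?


98/18 = 5.4444
floor = 5
ceil = 6

floor = 5, ceil = 6


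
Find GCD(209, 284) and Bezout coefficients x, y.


Tabular extended Euclidean (each row: r = 209*s + 284*t):
r=209, s=1, t=0
r=284, s=0, t=1
q=0: r=209, s=1, t=0   [209*(1) + 284*(0) = 209]
q=1: r=75, s=-1, t=1   [209*(-1) + 284*(1) = 75]
q=2: r=59, s=3, t=-2   [209*(3) + 284*(-2) = 59]
q=1: r=16, s=-4, t=3   [209*(-4) + 284*(3) = 16]
q=3: r=11, s=15, t=-11   [209*(15) + 284*(-11) = 11]
q=1: r=5, s=-19, t=14   [209*(-19) + 284*(14) = 5]
q=2: r=1, s=53, t=-39   [209*(53) + 284*(-39) = 1]
q=5: r=0, s=-284, t=209   [209*(-284) + 284*(209) = 0]
GCD = 1; from the row with r=1: x=53, y=-39
Check: 209*(53) + 284*(-39) = 11077 - 11076 = 1

GCD = 1, x = 53, y = -39


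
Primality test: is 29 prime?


Check divisors up to sqrt(29) = 5.3852
No divisors found.
29 is prime.

Yes, 29 is prime


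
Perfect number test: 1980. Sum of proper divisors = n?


Proper divisors of 1980: 1, 2, 3, 4, 5, 6, 9, 10, 11, 12, 15, 18, 20, 22, 30, 33, 36, 44, 45, 55, 60, 66, 90, 99, 110, 132, 165, 180, 198, 220, 330, 396, 495, 660, 990
Sum = 1 + 2 + 3 + 4 + 5 + 6 + 9 + 10 + 11 + 12 + 15 + 18 + 20 + 22 + 30 + 33 + 36 + 44 + 45 + 55 + 60 + 66 + 90 + 99 + 110 + 132 + 165 + 180 + 198 + 220 + 330 + 396 + 495 + 660 + 990 = 4572

No, 1980 is not perfect (4572 ≠ 1980)


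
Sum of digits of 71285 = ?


7 + 1 + 2 + 8 + 5 = 23


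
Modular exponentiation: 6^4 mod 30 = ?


6^1 mod 30 = 6
6^2 mod 30 = 6
6^3 mod 30 = 6
6^4 mod 30 = 6


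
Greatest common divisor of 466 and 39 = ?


466 = 11 * 39 + 37
39 = 1 * 37 + 2
37 = 18 * 2 + 1
2 = 2 * 1 + 0
GCD = 1


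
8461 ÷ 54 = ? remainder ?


8461 = 54 * 156 + 37
Check: 8424 + 37 = 8461

q = 156, r = 37


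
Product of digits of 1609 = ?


1 × 6 × 0 × 9 = 0


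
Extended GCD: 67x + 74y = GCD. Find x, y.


Tabular extended Euclidean (each row: r = 67*s + 74*t):
r=67, s=1, t=0
r=74, s=0, t=1
q=0: r=67, s=1, t=0   [67*(1) + 74*(0) = 67]
q=1: r=7, s=-1, t=1   [67*(-1) + 74*(1) = 7]
q=9: r=4, s=10, t=-9   [67*(10) + 74*(-9) = 4]
q=1: r=3, s=-11, t=10   [67*(-11) + 74*(10) = 3]
q=1: r=1, s=21, t=-19   [67*(21) + 74*(-19) = 1]
q=3: r=0, s=-74, t=67   [67*(-74) + 74*(67) = 0]
GCD = 1; from the row with r=1: x=21, y=-19
Check: 67*(21) + 74*(-19) = 1407 - 1406 = 1

GCD = 1, x = 21, y = -19


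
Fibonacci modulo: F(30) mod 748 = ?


F(k) mod 748 for k=1..30:
1, 1, 2, 3, 5, 8, 13, 21, 34, 55, 89, 144, 233, 377, 610, 239, 101, 340, 441, 33, 474, 507, 233, 740, 225, 217, 442, 659, 353, 264
F(30) mod 748 = 264


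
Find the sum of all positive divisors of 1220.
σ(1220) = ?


Divisors of 1220: 1, 2, 4, 5, 10, 20, 61, 122, 244, 305, 610, 1220
Sum = 1 + 2 + 4 + 5 + 10 + 20 + 61 + 122 + 244 + 305 + 610 + 1220 = 2604

σ(1220) = 2604


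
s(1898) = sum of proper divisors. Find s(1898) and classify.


Proper divisors: 1, 2, 13, 26, 73, 146, 949
Sum = 1 + 2 + 13 + 26 + 73 + 146 + 949 = 1210
1210 < 1898 → deficient

s(1898) = 1210 (deficient)


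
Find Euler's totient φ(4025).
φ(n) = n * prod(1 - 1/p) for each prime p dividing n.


4025 = 5^2 × 7 × 23
Prime factors: 5, 7, 23
φ(4025) = 4025 × (1-1/5) × (1-1/7) × (1-1/23)
= 4025 × 4/5 × 6/7 × 22/23 = 2640

φ(4025) = 2640


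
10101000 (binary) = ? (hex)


10101000 (base 2) = 168 (decimal)
168 (decimal) = A8 (base 16)


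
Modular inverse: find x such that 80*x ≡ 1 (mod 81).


Use the extended Euclidean algorithm on (81, 80); each row r = 81*s + 80*t:
r=81, s=1, t=0
r=80, s=0, t=1
q=1: r=1, s=1, t=-1   [81*(1) + 80*(-1) = 1]
q=80: r=0, s=-80, t=81   [81*(-80) + 80*(81) = 0]
GCD = 1 with t = -1, so 80*(-1) ≡ 1 (mod 81)
Inverse = -1 mod 81 = 80
Check: 80 * 80 = 6400 ≡ 1 (mod 81)

80^(-1) ≡ 80 (mod 81)


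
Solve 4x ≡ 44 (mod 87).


GCD(4, 87) = 1, unique solution
a^(-1) mod 87 = 22
x = 22 * 44 mod 87 = 11

x ≡ 11 (mod 87)


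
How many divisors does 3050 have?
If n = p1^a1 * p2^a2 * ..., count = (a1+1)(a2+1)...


3050 = 2^1 × 5^2 × 61^1
d(3050) = (1+1) × (2+1) × (1+1) = 12

12 divisors


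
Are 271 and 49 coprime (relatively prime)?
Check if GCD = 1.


Euclidean algorithm:
271 = 5 * 49 + 26
49 = 1 * 26 + 23
26 = 1 * 23 + 3
23 = 7 * 3 + 2
3 = 1 * 2 + 1
2 = 2 * 1 + 0
GCD(271, 49) = 1

Yes, coprime (GCD = 1)


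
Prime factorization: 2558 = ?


2558 / 2 = 1279
1279 / 1279 = 1
2558 = 2 × 1279


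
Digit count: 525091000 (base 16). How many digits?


525091000 in base 16 = 1F4C40B8
Number of digits = 8

8 digits (base 16)


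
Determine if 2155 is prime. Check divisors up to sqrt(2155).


2155 / 5 = 431 (exact division)
2155 is NOT prime.

No, 2155 is not prime


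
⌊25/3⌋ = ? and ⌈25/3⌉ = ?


25/3 = 8.3333
floor = 8
ceil = 9

floor = 8, ceil = 9


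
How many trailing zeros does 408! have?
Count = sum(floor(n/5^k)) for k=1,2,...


floor(408/5) = 81
floor(408/25) = 16
floor(408/125) = 3
Total = 100

100 trailing zeros


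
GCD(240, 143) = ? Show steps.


240 = 1 * 143 + 97
143 = 1 * 97 + 46
97 = 2 * 46 + 5
46 = 9 * 5 + 1
5 = 5 * 1 + 0
GCD = 1


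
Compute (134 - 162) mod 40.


134 - 162 = -28
-28 mod 40 = 12


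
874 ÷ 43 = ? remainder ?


874 = 43 * 20 + 14
Check: 860 + 14 = 874

q = 20, r = 14


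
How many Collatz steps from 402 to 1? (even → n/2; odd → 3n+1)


402 → 201 → 604 → 302 → 151 → 454 → 227 → 682 → 341 → 1024 → 512 → 256 → 128 → 64 → 32 → 16 → 8 → 4 → 2 → 1
Total steps = 19

19 steps


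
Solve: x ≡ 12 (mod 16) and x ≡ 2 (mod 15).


M = 16*15 = 240
M1 = M/16 = 15, M2 = M/15 = 16
M1^(-1) mod 16 = 15, M2^(-1) mod 15 = 1
x = 12*15*15 + 2*16*1 = 2732
2732 mod 240 = 92
Check: 92 mod 16 = 12 ✓, 92 mod 15 = 2 ✓

x ≡ 92 (mod 240)


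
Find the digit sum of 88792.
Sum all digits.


8 + 8 + 7 + 9 + 2 = 34


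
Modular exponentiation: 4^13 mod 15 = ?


4^1 mod 15 = 4
4^2 mod 15 = 1
4^3 mod 15 = 4
4^4 mod 15 = 1
4^5 mod 15 = 4
4^6 mod 15 = 1
4^7 mod 15 = 4
4^8 mod 15 = 1
4^9 mod 15 = 4
4^10 mod 15 = 1
4^11 mod 15 = 4
4^12 mod 15 = 1
4^13 mod 15 = 4


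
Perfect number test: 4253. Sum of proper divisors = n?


Proper divisors of 4253: 1
Sum = 1 = 1

No, 4253 is not perfect (1 ≠ 4253)


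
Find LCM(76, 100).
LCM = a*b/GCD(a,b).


GCD(76, 100) = 4
LCM = 76*100/4 = 7600/4 = 1900

LCM = 1900


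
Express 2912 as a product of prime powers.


2912 / 2 = 1456
1456 / 2 = 728
728 / 2 = 364
364 / 2 = 182
182 / 2 = 91
91 / 7 = 13
13 / 13 = 1
2912 = 2^5 × 7 × 13


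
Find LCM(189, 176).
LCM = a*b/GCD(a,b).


GCD(189, 176) = 1
LCM = 189*176/1 = 33264/1 = 33264

LCM = 33264


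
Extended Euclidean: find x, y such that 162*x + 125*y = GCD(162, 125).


Tabular extended Euclidean (each row: r = 162*s + 125*t):
r=162, s=1, t=0
r=125, s=0, t=1
q=1: r=37, s=1, t=-1   [162*(1) + 125*(-1) = 37]
q=3: r=14, s=-3, t=4   [162*(-3) + 125*(4) = 14]
q=2: r=9, s=7, t=-9   [162*(7) + 125*(-9) = 9]
q=1: r=5, s=-10, t=13   [162*(-10) + 125*(13) = 5]
q=1: r=4, s=17, t=-22   [162*(17) + 125*(-22) = 4]
q=1: r=1, s=-27, t=35   [162*(-27) + 125*(35) = 1]
q=4: r=0, s=125, t=-162   [162*(125) + 125*(-162) = 0]
GCD = 1; from the row with r=1: x=-27, y=35
Check: 162*(-27) + 125*(35) = -4374 + 4375 = 1

GCD = 1, x = -27, y = 35


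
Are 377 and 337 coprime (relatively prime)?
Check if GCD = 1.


Euclidean algorithm:
377 = 1 * 337 + 40
337 = 8 * 40 + 17
40 = 2 * 17 + 6
17 = 2 * 6 + 5
6 = 1 * 5 + 1
5 = 5 * 1 + 0
GCD(377, 337) = 1

Yes, coprime (GCD = 1)


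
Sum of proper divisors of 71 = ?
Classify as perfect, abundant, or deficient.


Proper divisors: 1
Sum = 1 = 1
1 < 71 → deficient

s(71) = 1 (deficient)


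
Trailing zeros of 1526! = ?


floor(1526/5) = 305
floor(1526/25) = 61
floor(1526/125) = 12
floor(1526/625) = 2
Total = 380

380 trailing zeros


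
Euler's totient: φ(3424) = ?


3424 = 2^5 × 107
Prime factors: 2, 107
φ(3424) = 3424 × (1-1/2) × (1-1/107)
= 3424 × 1/2 × 106/107 = 1696

φ(3424) = 1696


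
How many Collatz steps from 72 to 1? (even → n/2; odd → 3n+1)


72 → 36 → 18 → 9 → 28 → 14 → 7 → 22 → 11 → 34 → 17 → 52 → 26 → 13 → 40 → 20 → 10 → 5 → 16 → 8 → 4 → 2 → 1
Total steps = 22

22 steps


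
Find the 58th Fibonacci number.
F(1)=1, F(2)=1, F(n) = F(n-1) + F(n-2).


Sequence: 1, 1, 2, 3, 5, 8, 13, 21, 34, 55, 89, 144, 233, 377, 610, 987, 1597, 2584, 4181, 6765, 10946, 17711, 28657, 46368, 75025, 121393, 196418, 317811, 514229, 832040, 1346269, 2178309, 3524578, 5702887, 9227465, 14930352, 24157817, 39088169, 63245986, 102334155, 165580141, 267914296, 433494437, 701408733, 1134903170, 1836311903, 2971215073, 4807526976, 7778742049, 12586269025, 20365011074, 32951280099, 53316291173, 86267571272, 139583862445, 225851433717, 365435296162, 591286729879
F(58) = 591286729879


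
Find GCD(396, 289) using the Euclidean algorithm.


396 = 1 * 289 + 107
289 = 2 * 107 + 75
107 = 1 * 75 + 32
75 = 2 * 32 + 11
32 = 2 * 11 + 10
11 = 1 * 10 + 1
10 = 10 * 1 + 0
GCD = 1


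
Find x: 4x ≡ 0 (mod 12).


GCD(4, 12) = 4 divides 0
Divide: 1x ≡ 0 (mod 3)
x ≡ 0 (mod 3)


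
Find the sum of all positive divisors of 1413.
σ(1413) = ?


Divisors of 1413: 1, 3, 9, 157, 471, 1413
Sum = 1 + 3 + 9 + 157 + 471 + 1413 = 2054

σ(1413) = 2054


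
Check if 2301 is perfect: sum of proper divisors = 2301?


Proper divisors of 2301: 1, 3, 13, 39, 59, 177, 767
Sum = 1 + 3 + 13 + 39 + 59 + 177 + 767 = 1059

No, 2301 is not perfect (1059 ≠ 2301)


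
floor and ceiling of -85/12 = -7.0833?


-85/12 = -7.0833
floor = -8
ceil = -7

floor = -8, ceil = -7


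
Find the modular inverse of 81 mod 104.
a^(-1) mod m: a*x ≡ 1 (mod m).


Use the extended Euclidean algorithm on (104, 81); each row r = 104*s + 81*t:
r=104, s=1, t=0
r=81, s=0, t=1
q=1: r=23, s=1, t=-1   [104*(1) + 81*(-1) = 23]
q=3: r=12, s=-3, t=4   [104*(-3) + 81*(4) = 12]
q=1: r=11, s=4, t=-5   [104*(4) + 81*(-5) = 11]
q=1: r=1, s=-7, t=9   [104*(-7) + 81*(9) = 1]
q=11: r=0, s=81, t=-104   [104*(81) + 81*(-104) = 0]
GCD = 1 with t = 9, so 81*(9) ≡ 1 (mod 104)
Inverse = 9 mod 104 = 9
Check: 81 * 9 = 729 ≡ 1 (mod 104)

81^(-1) ≡ 9 (mod 104)


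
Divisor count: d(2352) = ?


2352 = 2^4 × 3^1 × 7^2
d(2352) = (4+1) × (1+1) × (2+1) = 30

30 divisors


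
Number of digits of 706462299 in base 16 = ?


706462299 in base 16 = 2A1BC25B
Number of digits = 8

8 digits (base 16)


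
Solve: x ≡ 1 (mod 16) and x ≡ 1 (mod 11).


M = 16*11 = 176
M1 = M/16 = 11, M2 = M/11 = 16
M1^(-1) mod 16 = 3, M2^(-1) mod 11 = 9
x = 1*11*3 + 1*16*9 = 177
177 mod 176 = 1
Check: 1 mod 16 = 1 ✓, 1 mod 11 = 1 ✓

x ≡ 1 (mod 176)


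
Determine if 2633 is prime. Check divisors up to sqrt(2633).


Check divisors up to sqrt(2633) = 51.3128
No divisors found.
2633 is prime.

Yes, 2633 is prime


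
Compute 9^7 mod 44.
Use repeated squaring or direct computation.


9^1 mod 44 = 9
9^2 mod 44 = 37
9^3 mod 44 = 25
9^4 mod 44 = 5
9^5 mod 44 = 1
9^6 mod 44 = 9
9^7 mod 44 = 37


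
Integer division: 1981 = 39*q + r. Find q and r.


1981 = 39 * 50 + 31
Check: 1950 + 31 = 1981

q = 50, r = 31


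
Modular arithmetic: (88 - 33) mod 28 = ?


88 - 33 = 55
55 mod 28 = 27


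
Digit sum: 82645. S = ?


8 + 2 + 6 + 4 + 5 = 25


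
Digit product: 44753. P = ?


4 × 4 × 7 × 5 × 3 = 1680


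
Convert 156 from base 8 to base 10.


156 (base 8) = 110 (decimal)
110 (decimal) = 110 (base 10)


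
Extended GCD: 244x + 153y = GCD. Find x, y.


Tabular extended Euclidean (each row: r = 244*s + 153*t):
r=244, s=1, t=0
r=153, s=0, t=1
q=1: r=91, s=1, t=-1   [244*(1) + 153*(-1) = 91]
q=1: r=62, s=-1, t=2   [244*(-1) + 153*(2) = 62]
q=1: r=29, s=2, t=-3   [244*(2) + 153*(-3) = 29]
q=2: r=4, s=-5, t=8   [244*(-5) + 153*(8) = 4]
q=7: r=1, s=37, t=-59   [244*(37) + 153*(-59) = 1]
q=4: r=0, s=-153, t=244   [244*(-153) + 153*(244) = 0]
GCD = 1; from the row with r=1: x=37, y=-59
Check: 244*(37) + 153*(-59) = 9028 - 9027 = 1

GCD = 1, x = 37, y = -59


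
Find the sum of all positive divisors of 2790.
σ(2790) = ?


Divisors of 2790: 1, 2, 3, 5, 6, 9, 10, 15, 18, 30, 31, 45, 62, 90, 93, 155, 186, 279, 310, 465, 558, 930, 1395, 2790
Sum = 1 + 2 + 3 + 5 + 6 + 9 + 10 + 15 + 18 + 30 + 31 + 45 + 62 + 90 + 93 + 155 + 186 + 279 + 310 + 465 + 558 + 930 + 1395 + 2790 = 7488

σ(2790) = 7488


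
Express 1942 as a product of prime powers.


1942 / 2 = 971
971 / 971 = 1
1942 = 2 × 971


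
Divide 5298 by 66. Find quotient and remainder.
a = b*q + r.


5298 = 66 * 80 + 18
Check: 5280 + 18 = 5298

q = 80, r = 18


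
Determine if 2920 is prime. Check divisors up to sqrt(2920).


2920 / 2 = 1460 (exact division)
2920 is NOT prime.

No, 2920 is not prime


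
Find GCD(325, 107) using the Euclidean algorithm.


325 = 3 * 107 + 4
107 = 26 * 4 + 3
4 = 1 * 3 + 1
3 = 3 * 1 + 0
GCD = 1


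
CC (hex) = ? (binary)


CC (base 16) = 204 (decimal)
204 (decimal) = 11001100 (base 2)


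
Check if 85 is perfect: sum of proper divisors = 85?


Proper divisors of 85: 1, 5, 17
Sum = 1 + 5 + 17 = 23

No, 85 is not perfect (23 ≠ 85)


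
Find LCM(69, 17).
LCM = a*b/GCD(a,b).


GCD(69, 17) = 1
LCM = 69*17/1 = 1173/1 = 1173

LCM = 1173


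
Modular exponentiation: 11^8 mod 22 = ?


11^1 mod 22 = 11
11^2 mod 22 = 11
11^3 mod 22 = 11
11^4 mod 22 = 11
11^5 mod 22 = 11
11^6 mod 22 = 11
11^7 mod 22 = 11
11^8 mod 22 = 11


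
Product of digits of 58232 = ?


5 × 8 × 2 × 3 × 2 = 480


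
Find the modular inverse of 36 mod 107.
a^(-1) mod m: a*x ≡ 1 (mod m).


Use the extended Euclidean algorithm on (107, 36); each row r = 107*s + 36*t:
r=107, s=1, t=0
r=36, s=0, t=1
q=2: r=35, s=1, t=-2   [107*(1) + 36*(-2) = 35]
q=1: r=1, s=-1, t=3   [107*(-1) + 36*(3) = 1]
q=35: r=0, s=36, t=-107   [107*(36) + 36*(-107) = 0]
GCD = 1 with t = 3, so 36*(3) ≡ 1 (mod 107)
Inverse = 3 mod 107 = 3
Check: 36 * 3 = 108 ≡ 1 (mod 107)

36^(-1) ≡ 3 (mod 107)


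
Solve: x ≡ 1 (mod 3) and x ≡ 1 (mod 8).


M = 3*8 = 24
M1 = M/3 = 8, M2 = M/8 = 3
M1^(-1) mod 3 = 2, M2^(-1) mod 8 = 3
x = 1*8*2 + 1*3*3 = 25
25 mod 24 = 1
Check: 1 mod 3 = 1 ✓, 1 mod 8 = 1 ✓

x ≡ 1 (mod 24)


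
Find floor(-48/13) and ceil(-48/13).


-48/13 = -3.6923
floor = -4
ceil = -3

floor = -4, ceil = -3


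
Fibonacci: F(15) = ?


Sequence: 1, 1, 2, 3, 5, 8, 13, 21, 34, 55, 89, 144, 233, 377, 610
F(15) = 610


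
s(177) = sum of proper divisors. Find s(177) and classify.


Proper divisors: 1, 3, 59
Sum = 1 + 3 + 59 = 63
63 < 177 → deficient

s(177) = 63 (deficient)


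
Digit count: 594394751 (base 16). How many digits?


594394751 in base 16 = 236DBE7F
Number of digits = 8

8 digits (base 16)


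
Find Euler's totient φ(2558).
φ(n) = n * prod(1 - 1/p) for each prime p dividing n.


2558 = 2 × 1279
Prime factors: 2, 1279
φ(2558) = 2558 × (1-1/2) × (1-1/1279)
= 2558 × 1/2 × 1278/1279 = 1278

φ(2558) = 1278


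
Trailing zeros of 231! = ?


floor(231/5) = 46
floor(231/25) = 9
floor(231/125) = 1
Total = 56

56 trailing zeros


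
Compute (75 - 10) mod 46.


75 - 10 = 65
65 mod 46 = 19


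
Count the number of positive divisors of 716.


716 = 2^2 × 179^1
d(716) = (2+1) × (1+1) = 6

6 divisors


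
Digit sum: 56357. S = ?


5 + 6 + 3 + 5 + 7 = 26


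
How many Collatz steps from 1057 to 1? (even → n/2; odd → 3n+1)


1057 → 3172 → 1586 → 793 → 2380 → 1190 → 595 → 1786 → 893 → 2680 → 1340 → 670 → 335 → 1006 → 503 → 1510 → 755 → 2266 → 1133 → 3400 → 1700 → 850 → 425 → 1276 → 638 → 319 → 958 → 479 → 1438 → 719 → 2158 → 1079 → 3238 → 1619 → 4858 → 2429 → 7288 → 3644 → 1822 → 911 → 2734 → 1367 → 4102 → 2051 → 6154 → 3077 → 9232 → 4616 → 2308 → 1154 → 577 → 1732 → 866 → 433 → 1300 → 650 → 325 → 976 → 488 → 244 → 122 → 61 → 184 → 92 → 46 → 23 → 70 → 35 → 106 → 53 → 160 → 80 → 40 → 20 → 10 → 5 → 16 → 8 → 4 → 2 → 1
Total steps = 80

80 steps


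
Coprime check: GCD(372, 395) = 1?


Euclidean algorithm:
395 = 1 * 372 + 23
372 = 16 * 23 + 4
23 = 5 * 4 + 3
4 = 1 * 3 + 1
3 = 3 * 1 + 0
GCD(372, 395) = 1

Yes, coprime (GCD = 1)


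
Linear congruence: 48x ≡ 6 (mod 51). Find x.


GCD(48, 51) = 3 divides 6
Divide: 16x ≡ 2 (mod 17)
x ≡ 15 (mod 17)


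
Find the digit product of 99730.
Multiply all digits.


9 × 9 × 7 × 3 × 0 = 0


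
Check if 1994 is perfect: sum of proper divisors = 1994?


Proper divisors of 1994: 1, 2, 997
Sum = 1 + 2 + 997 = 1000

No, 1994 is not perfect (1000 ≠ 1994)


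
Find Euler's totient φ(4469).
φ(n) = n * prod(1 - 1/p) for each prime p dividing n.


4469 = 41 × 109
Prime factors: 41, 109
φ(4469) = 4469 × (1-1/41) × (1-1/109)
= 4469 × 40/41 × 108/109 = 4320

φ(4469) = 4320


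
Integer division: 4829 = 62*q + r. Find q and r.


4829 = 62 * 77 + 55
Check: 4774 + 55 = 4829

q = 77, r = 55


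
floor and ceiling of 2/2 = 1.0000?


2/2 = 1.0000
floor = 1
ceil = 1

floor = 1, ceil = 1


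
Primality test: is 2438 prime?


2438 / 2 = 1219 (exact division)
2438 is NOT prime.

No, 2438 is not prime


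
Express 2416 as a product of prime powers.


2416 / 2 = 1208
1208 / 2 = 604
604 / 2 = 302
302 / 2 = 151
151 / 151 = 1
2416 = 2^4 × 151


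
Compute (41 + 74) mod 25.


41 + 74 = 115
115 mod 25 = 15
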